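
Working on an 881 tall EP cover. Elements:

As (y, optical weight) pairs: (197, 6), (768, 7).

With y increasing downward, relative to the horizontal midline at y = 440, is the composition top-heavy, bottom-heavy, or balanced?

Weights sum to 6 + 7 = 13.
y-moment: 6·197 + 7·768 = 6558; centroid 6558/13 ≈ 504.46.
Since 504.5 is below (larger y than) 440, the composition reads bottom-heavy.

bottom-heavy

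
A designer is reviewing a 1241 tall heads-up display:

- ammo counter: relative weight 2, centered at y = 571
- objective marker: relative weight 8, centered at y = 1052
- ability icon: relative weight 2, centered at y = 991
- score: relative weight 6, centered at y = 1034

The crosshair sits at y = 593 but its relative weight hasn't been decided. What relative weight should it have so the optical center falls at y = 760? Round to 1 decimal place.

Fixed elements: Σw = 2 + 8 + 2 + 6 = 18, Σw·y = 2·571 + 8·1052 + 2·991 + 6·1034 = 17744.
Balance at y = 760 requires (17744 + w·593) / (18 + w) = 760.
So w = (760·18 − 17744)/(593 − 760) = -4064/-167 ≈ 24.34.

w ≈ 24.3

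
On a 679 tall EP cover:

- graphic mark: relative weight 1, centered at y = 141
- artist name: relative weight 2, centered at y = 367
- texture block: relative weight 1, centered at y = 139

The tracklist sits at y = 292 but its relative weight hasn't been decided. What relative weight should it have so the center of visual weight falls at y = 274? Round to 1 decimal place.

Existing Σw = 4 (1 + 2 + 1); existing moment 1·141 + 2·367 + 1·139 = 1014.
Balance at y = 274 requires (1014 + w·292) / (4 + w) = 274.
Solving: w = (274·4 − 1014) / (292 − 274) = 82 / 18 ≈ 4.56.

w ≈ 4.6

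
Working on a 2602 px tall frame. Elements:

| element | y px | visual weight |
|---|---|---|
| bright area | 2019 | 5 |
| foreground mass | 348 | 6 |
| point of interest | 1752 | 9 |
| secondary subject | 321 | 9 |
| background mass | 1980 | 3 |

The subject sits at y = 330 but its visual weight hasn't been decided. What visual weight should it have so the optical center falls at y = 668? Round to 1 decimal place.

Existing Σw = 32 (5 + 6 + 9 + 9 + 3); existing moment 5·2019 + 6·348 + 9·1752 + 9·321 + 3·1980 = 36780.
Set Σw·y/Σw = 668: (36780 + 330w) = 668·(32 + w).
Solving: w = (668·32 − 36780) / (330 − 668) = -15404 / -338 ≈ 45.57.

w ≈ 45.6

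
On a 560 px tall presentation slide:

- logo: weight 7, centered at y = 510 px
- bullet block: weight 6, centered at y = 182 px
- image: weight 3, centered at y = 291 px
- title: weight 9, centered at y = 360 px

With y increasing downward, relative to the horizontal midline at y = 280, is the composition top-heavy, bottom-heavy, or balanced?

Weights sum to 7 + 6 + 3 + 9 = 25.
Σw·y = 7·510 + 6·182 + 3·291 + 9·360 = 8775, so ȳ = 8775/25 ≈ 351.00.
351.0 vs midline 280 → bottom-heavy.

bottom-heavy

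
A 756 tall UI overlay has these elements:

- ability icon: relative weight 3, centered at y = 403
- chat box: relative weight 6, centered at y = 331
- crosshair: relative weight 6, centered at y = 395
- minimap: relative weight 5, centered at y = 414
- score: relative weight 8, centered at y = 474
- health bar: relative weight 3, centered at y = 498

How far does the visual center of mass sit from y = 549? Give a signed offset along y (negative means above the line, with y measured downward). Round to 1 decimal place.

Total weight = 3 + 6 + 6 + 5 + 8 + 3 = 31.
y: moment 12921 / weight 31 ≈ 416.81
Against y = 549, that's 416.81 − 549 = -132.19.

≈ -132.2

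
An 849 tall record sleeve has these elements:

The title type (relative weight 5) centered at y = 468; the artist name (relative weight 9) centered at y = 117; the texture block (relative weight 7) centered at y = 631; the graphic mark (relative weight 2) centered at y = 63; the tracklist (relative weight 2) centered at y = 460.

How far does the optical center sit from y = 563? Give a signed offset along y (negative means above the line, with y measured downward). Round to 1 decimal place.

Σw = 5 + 9 + 7 + 2 + 2 = 25.
y: (5·468 + 9·117 + 7·631 + 2·63 + 2·460) / 25 = 8856 / 25 ≈ 354.24
Against y = 563, that's 354.24 − 563 = -208.76.

≈ -208.8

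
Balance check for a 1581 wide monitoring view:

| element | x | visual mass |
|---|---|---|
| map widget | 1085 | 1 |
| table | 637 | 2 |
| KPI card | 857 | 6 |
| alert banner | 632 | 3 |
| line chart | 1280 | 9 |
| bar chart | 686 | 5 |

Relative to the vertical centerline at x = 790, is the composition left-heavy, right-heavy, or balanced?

Σw = 1 + 2 + 6 + 3 + 9 + 5 = 26.
x: (1·1085 + 2·637 + 6·857 + 3·632 + 9·1280 + 5·686) / 26 = 24347 / 26 ≈ 936.42
936.4 lies right of the midline 790, so the layout is right-heavy.

right-heavy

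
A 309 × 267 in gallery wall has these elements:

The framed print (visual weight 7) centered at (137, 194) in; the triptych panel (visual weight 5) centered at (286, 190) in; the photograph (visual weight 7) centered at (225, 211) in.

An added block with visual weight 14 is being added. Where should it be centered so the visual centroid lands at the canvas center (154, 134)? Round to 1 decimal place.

(79.9, 45.5)

With the added block, Σw becomes 7 + 5 + 7 + 14 = 33.
Along x: (3964 + 14·x) / 33 = 154 (existing moment 7·137 + 5·286 + 7·225 = 3964) ⇒ x = (5082 − 3964) / 14 ≈ 79.86.
Along y: (3785 + 14·y) / 33 = 134 (existing moment 7·194 + 5·190 + 7·211 = 3785) ⇒ y = (4422 − 3785) / 14 ≈ 45.50.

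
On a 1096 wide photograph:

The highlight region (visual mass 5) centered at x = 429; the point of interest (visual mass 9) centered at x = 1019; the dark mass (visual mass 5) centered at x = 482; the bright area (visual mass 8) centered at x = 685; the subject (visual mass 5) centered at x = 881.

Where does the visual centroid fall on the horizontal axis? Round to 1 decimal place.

x ≈ 737.8

Weights sum to 5 + 9 + 5 + 8 + 5 = 32.
x-moment: 5·429 + 9·1019 + 5·482 + 8·685 + 5·881 = 23611; centroid 23611/32 ≈ 737.84.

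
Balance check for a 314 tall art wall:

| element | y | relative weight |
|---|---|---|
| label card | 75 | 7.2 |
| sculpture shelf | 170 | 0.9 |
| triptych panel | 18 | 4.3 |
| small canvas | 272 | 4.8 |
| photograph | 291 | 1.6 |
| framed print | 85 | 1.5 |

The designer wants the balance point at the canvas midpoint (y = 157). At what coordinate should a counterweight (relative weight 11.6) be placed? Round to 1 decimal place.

New total weight: (7.2 + 0.9 + 4.3 + 4.8 + 1.6 + 1.5) + 11.6 = 31.9.
y: target moment 31.9×157 = 5008.3; current 7.2·75 + 0.9·170 + 4.3·18 + 4.8·272 + 1.6·291 + 1.5·85 = 2669.1; the counterweight supplies 2339.2, so y = 2339.2/11.6 ≈ 201.66.

y ≈ 201.7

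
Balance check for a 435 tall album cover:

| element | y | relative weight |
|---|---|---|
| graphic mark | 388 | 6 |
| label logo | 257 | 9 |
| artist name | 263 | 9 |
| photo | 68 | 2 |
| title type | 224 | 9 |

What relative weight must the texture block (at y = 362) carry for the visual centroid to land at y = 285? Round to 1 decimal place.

Fixed elements: Σw = 6 + 9 + 9 + 2 + 9 = 35, Σw·y = 6·388 + 9·257 + 9·263 + 2·68 + 9·224 = 9160.
For the centroid to hit 285: (9160 + w·362) / (35 + w) = 285.
Solving: w = (285·35 − 9160) / (362 − 285) = 815 / 77 ≈ 10.58.

w ≈ 10.6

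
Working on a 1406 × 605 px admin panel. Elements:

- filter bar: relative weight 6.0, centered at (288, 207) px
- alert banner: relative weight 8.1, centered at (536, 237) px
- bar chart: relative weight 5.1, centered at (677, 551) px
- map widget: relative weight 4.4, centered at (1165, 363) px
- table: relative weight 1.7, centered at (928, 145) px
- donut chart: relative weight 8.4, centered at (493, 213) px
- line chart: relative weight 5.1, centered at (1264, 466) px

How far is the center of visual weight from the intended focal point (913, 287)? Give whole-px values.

≈ 223 px

Σw = 6.0 + 8.1 + 5.1 + 4.4 + 1.7 + 8.4 + 5.1 = 38.8.
x: moment 26813.5 / weight 38.8 ≈ 691.07
y: moment 11981.3 / weight 38.8 ≈ 308.80
From (913, 287): dx = -221.93, dy = 21.80, so the distance is √(dx²+dy²) ≈ 223.00.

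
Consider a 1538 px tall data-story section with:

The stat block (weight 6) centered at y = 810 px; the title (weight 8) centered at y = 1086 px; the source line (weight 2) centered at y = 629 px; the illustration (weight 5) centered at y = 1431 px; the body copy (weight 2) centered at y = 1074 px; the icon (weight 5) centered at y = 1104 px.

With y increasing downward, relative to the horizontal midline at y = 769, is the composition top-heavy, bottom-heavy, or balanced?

Weights sum to 6 + 8 + 2 + 5 + 2 + 5 = 28.
Σw·y = 29629; ȳ = 29629/28 ≈ 1058.18.
1058.2 lies below (larger y than) the midline 769, so the layout is bottom-heavy.

bottom-heavy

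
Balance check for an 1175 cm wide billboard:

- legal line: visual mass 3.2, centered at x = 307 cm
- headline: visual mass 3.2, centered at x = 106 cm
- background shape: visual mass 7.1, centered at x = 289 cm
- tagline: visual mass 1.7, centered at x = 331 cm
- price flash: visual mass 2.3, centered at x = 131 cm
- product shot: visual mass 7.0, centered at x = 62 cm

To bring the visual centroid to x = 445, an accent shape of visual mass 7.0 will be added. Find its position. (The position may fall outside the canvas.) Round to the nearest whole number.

With the accent shape, Σw becomes 3.2 + 3.2 + 7.1 + 1.7 + 2.3 + 7.0 + 7.0 = 31.5.
x: need Σw·x = 31.5·445 = 14017.5. Existing = 3.2·307 + 3.2·106 + 7.1·289 + 1.7·331 + 2.3·131 + 7.0·62 = 4671.5. Remainder 9346.0 / 7.0 ≈ 1335.14.

x ≈ 1335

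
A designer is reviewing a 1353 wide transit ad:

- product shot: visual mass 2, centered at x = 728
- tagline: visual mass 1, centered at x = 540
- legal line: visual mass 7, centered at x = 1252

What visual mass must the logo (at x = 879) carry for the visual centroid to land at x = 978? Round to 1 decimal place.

w ≈ 9.9

Existing Σw = 10 (2 + 1 + 7); existing moment 2·728 + 1·540 + 7·1252 = 10760.
Balance at x = 978 requires (10760 + w·879) / (10 + w) = 978.
Solving: w = (978·10 − 10760) / (879 − 978) = -980 / -99 ≈ 9.90.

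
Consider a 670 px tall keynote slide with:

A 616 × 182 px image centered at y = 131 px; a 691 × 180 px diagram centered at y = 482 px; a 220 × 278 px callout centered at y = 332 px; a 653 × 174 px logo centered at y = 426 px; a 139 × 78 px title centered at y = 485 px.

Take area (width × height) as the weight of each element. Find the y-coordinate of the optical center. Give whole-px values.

Areas → weights: image 616·182 = 112112, diagram 691·180 = 124380, callout 220·278 = 61160, logo 653·174 = 113622, title 139·78 = 10842; Σw = 422116.
y: (112112·131 + 124380·482 + 61160·332 + 113622·426 + 10842·485) / 422116 = 148604294 / 422116 ≈ 352.05

y ≈ 352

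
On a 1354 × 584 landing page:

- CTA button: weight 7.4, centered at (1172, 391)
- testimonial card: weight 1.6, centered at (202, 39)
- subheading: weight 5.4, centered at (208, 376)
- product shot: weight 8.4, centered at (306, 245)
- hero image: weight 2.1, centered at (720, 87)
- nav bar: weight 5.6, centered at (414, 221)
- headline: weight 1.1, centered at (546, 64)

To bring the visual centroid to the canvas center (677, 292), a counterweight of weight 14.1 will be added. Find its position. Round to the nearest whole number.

With the counterweight, Σw becomes 7.4 + 1.6 + 5.4 + 8.4 + 2.1 + 5.6 + 1.1 + 14.1 = 45.7.
Along x: (17120.6 + 14.1·x) / 45.7 = 677 (existing moment 7.4·1172 + 1.6·202 + 5.4·208 + 8.4·306 + 2.1·720 + 5.6·414 + 1.1·546 = 17120.6) ⇒ x = (30938.9 − 17120.6) / 14.1 ≈ 980.02.
Along y: (8534.9 + 14.1·y) / 45.7 = 292 (existing moment 7.4·391 + 1.6·39 + 5.4·376 + 8.4·245 + 2.1·87 + 5.6·221 + 1.1·64 = 8534.9) ⇒ y = (13344.4 − 8534.9) / 14.1 ≈ 341.10.

(980, 341)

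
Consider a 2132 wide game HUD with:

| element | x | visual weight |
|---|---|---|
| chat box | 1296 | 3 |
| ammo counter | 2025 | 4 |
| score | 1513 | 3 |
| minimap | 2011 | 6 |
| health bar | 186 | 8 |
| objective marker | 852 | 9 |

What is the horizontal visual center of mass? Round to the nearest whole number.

x ≈ 1144

Σw = 3 + 4 + 3 + 6 + 8 + 9 = 33.
x: moment 37749 / weight 33 ≈ 1143.91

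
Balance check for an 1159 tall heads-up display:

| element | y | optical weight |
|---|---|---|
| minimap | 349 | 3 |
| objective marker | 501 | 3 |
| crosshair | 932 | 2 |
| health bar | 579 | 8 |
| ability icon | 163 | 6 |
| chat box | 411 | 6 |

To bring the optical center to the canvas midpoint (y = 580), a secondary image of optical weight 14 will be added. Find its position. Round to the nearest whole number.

New total weight: (3 + 3 + 2 + 8 + 6 + 6) + 14 = 42.
y: target moment 42×580 = 24360; current 3·349 + 3·501 + 2·932 + 8·579 + 6·163 + 6·411 = 12490; the secondary image supplies 11870, so y = 11870/14 ≈ 847.86.

y ≈ 848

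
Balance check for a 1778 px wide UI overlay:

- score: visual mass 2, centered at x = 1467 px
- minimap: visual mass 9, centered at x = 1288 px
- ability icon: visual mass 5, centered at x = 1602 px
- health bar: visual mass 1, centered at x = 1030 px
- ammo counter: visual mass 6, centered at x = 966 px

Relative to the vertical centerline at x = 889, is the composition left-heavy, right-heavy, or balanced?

right-heavy

Total weight = 2 + 9 + 5 + 1 + 6 = 23.
x: (2·1467 + 9·1288 + 5·1602 + 1·1030 + 6·966) / 23 = 29362 / 23 ≈ 1276.61
Since 1276.6 is right of 889, the composition reads right-heavy.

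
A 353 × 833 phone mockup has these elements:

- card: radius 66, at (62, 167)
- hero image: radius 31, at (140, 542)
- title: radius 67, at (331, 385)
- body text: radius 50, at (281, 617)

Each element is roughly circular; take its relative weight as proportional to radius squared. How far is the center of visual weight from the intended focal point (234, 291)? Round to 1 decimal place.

≈ 79.7

Weights ∝ r²: card 66² = 4356, hero image 31² = 961, title 67² = 4489, body text 50² = 2500; Σw = 12306.
x-moment: 4356·62 + 961·140 + 4489·331 + 2500·281 = 2592971; centroid 2592971/12306 ≈ 210.71.
y-moment: 4356·167 + 961·542 + 4489·385 + 2500·617 = 4519079; centroid 4519079/12306 ≈ 367.23.
From (234, 291): dx = -23.29, dy = 76.23, so the distance is √(dx²+dy²) ≈ 79.70.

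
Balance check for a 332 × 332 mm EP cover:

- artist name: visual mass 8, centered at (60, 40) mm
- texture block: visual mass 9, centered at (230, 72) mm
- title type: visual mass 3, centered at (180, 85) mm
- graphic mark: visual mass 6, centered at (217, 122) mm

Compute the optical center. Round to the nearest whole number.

(169, 75)

Σw = 8 + 9 + 3 + 6 = 26.
x-moment: 8·60 + 9·230 + 3·180 + 6·217 = 4392; centroid 4392/26 ≈ 168.92.
y-moment: 8·40 + 9·72 + 3·85 + 6·122 = 1955; centroid 1955/26 ≈ 75.19.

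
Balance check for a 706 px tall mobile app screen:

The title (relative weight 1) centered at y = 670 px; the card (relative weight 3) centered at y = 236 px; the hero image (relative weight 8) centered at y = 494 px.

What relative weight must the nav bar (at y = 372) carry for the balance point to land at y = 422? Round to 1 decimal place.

w ≈ 5.3

Known weights sum to 1 + 3 + 8 = 12; their moment is 1·670 + 3·236 + 8·494 = 5330.
Balance at y = 422 requires (5330 + w·372) / (12 + w) = 422.
Rearranging, w·(372 − 422) = 422·12 − 5330 = -266, so w ≈ -266/-50 = 5.32.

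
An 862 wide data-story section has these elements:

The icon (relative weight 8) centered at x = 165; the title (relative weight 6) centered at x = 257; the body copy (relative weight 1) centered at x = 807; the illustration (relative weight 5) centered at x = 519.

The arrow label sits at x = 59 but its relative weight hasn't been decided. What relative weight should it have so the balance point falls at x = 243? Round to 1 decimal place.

Known weights sum to 8 + 6 + 1 + 5 = 20; their moment is 8·165 + 6·257 + 1·807 + 5·519 = 6264.
For the centroid to hit 243: (6264 + w·59) / (20 + w) = 243.
Rearranging, w·(59 − 243) = 243·20 − 6264 = -1404, so w ≈ -1404/-184 = 7.63.

w ≈ 7.6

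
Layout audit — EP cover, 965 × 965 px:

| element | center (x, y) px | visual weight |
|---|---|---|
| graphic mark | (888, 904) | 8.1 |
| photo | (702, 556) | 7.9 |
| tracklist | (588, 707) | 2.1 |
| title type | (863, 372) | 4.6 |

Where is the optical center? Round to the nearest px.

Weights sum to 8.1 + 7.9 + 2.1 + 4.6 = 22.7.
x-moment: 8.1·888 + 7.9·702 + 2.1·588 + 4.6·863 = 17943.2; centroid 17943.2/22.7 ≈ 790.45.
y-moment: 8.1·904 + 7.9·556 + 2.1·707 + 4.6·372 = 14910.7; centroid 14910.7/22.7 ≈ 656.86.

(790, 657)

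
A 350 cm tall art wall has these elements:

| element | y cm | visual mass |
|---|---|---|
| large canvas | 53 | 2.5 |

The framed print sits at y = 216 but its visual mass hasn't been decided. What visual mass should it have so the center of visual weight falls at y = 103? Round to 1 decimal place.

Known: weight 2.5 with moment 2.5·53 = 132.5.
Balance at y = 103 requires (132.5 + w·216) / (2.5 + w) = 103.
So w = (103·2.5 − 132.5)/(216 − 103) = 125.0/113 ≈ 1.11.

w ≈ 1.1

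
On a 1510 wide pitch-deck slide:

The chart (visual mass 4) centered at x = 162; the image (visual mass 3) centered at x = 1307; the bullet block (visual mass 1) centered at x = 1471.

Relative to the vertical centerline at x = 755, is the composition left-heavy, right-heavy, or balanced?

balanced

Total weight = 4 + 3 + 1 = 8.
x-moment: 4·162 + 3·1307 + 1·1471 = 6040; centroid 6040/8 ≈ 755.00.
755.00 = 755 exactly: balanced.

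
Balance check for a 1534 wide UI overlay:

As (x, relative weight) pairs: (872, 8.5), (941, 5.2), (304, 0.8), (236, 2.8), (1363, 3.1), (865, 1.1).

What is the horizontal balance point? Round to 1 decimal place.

x ≈ 855.2

Total weight = 8.5 + 5.2 + 0.8 + 2.8 + 3.1 + 1.1 = 21.5.
x: moment 18386.0 / weight 21.5 ≈ 855.16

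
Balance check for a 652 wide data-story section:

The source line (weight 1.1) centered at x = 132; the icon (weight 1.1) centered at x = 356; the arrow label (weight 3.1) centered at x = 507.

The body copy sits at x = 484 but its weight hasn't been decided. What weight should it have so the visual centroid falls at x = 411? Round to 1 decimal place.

Fixed elements: Σw = 1.1 + 1.1 + 3.1 = 5.3, Σw·x = 1.1·132 + 1.1·356 + 3.1·507 = 2108.5.
For the centroid to hit 411: (2108.5 + w·484) / (5.3 + w) = 411.
Solving: w = (411·5.3 − 2108.5) / (484 − 411) = 69.8 / 73 ≈ 0.96.

w ≈ 1.0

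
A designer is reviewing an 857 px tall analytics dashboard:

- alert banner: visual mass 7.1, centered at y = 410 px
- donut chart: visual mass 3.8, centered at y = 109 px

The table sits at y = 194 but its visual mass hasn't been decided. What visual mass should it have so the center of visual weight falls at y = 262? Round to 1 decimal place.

w ≈ 6.9

Fixed elements: Σw = 7.1 + 3.8 = 10.9, Σw·y = 7.1·410 + 3.8·109 = 3325.2.
Set Σw·y/Σw = 262: (3325.2 + 194w) = 262·(10.9 + w).
Solving: w = (262·10.9 − 3325.2) / (194 − 262) = -469.4 / -68 ≈ 6.90.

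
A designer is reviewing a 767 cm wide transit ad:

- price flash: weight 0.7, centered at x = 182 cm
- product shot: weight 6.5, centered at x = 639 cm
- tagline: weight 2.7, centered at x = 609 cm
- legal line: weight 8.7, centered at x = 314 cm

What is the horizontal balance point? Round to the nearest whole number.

x ≈ 465

Total weight = 0.7 + 6.5 + 2.7 + 8.7 = 18.6.
Σw·x = 0.7·182 + 6.5·639 + 2.7·609 + 8.7·314 = 8657.0, so x̄ = 8657.0/18.6 ≈ 465.43.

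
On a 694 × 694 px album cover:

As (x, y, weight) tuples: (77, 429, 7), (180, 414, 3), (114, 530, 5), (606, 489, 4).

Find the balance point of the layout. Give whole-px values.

Σw = 7 + 3 + 5 + 4 = 19.
x-moment: 7·77 + 3·180 + 5·114 + 4·606 = 4073; centroid 4073/19 ≈ 214.37.
y-moment: 7·429 + 3·414 + 5·530 + 4·489 = 8851; centroid 8851/19 ≈ 465.84.

(214, 466)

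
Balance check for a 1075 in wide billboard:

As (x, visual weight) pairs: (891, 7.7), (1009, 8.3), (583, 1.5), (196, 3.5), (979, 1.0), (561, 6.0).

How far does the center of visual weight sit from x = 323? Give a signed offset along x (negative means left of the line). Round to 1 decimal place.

≈ 432.0 in

Total weight = 7.7 + 8.3 + 1.5 + 3.5 + 1.0 + 6.0 = 28.0.
Σw·x = 7.7·891 + 8.3·1009 + 1.5·583 + 3.5·196 + 1.0·979 + 6.0·561 = 21140.9, so x̄ = 21140.9/28.0 ≈ 755.03.
Offset from x = 323: 755.03 − 323 ≈ 432.03.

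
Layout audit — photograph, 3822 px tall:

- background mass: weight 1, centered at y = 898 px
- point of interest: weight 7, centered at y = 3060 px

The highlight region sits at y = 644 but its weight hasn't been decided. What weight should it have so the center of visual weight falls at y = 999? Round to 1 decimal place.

Known weights sum to 1 + 7 = 8; their moment is 1·898 + 7·3060 = 22318.
Balance at y = 999 requires (22318 + w·644) / (8 + w) = 999.
Rearranging, w·(644 − 999) = 999·8 − 22318 = -14326, so w ≈ -14326/-355 = 40.35.

w ≈ 40.4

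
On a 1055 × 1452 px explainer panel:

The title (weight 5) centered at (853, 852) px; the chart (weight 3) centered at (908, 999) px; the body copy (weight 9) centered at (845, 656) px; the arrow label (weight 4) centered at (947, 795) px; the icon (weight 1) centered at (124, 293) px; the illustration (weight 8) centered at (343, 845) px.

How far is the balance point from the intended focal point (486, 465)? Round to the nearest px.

Total weight = 5 + 3 + 9 + 4 + 1 + 8 = 30.
Σw·x = 21250; x̄ = 21250/30 ≈ 708.33.
y: moment 23394 / weight 30 ≈ 779.80
Offset from (486, 465): Δx ≈ 222.33, Δy ≈ 314.80; distance = √(Δx² + Δy²) ≈ 385.40.

≈ 385 px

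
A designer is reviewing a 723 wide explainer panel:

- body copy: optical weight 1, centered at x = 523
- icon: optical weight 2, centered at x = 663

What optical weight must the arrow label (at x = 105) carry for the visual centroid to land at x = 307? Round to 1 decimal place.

Fixed elements: Σw = 1 + 2 = 3, Σw·x = 1·523 + 2·663 = 1849.
Set Σw·x/Σw = 307: (1849 + 105w) = 307·(3 + w).
Rearranging, w·(105 − 307) = 307·3 − 1849 = -928, so w ≈ -928/-202 = 4.59.

w ≈ 4.6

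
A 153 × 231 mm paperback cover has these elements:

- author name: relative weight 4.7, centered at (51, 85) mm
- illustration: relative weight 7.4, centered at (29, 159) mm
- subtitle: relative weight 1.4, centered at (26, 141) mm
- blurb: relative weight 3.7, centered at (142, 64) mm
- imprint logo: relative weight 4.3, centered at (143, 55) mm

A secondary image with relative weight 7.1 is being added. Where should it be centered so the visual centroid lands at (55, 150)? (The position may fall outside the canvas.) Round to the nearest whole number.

With the secondary image, Σw becomes 4.7 + 7.4 + 1.4 + 3.7 + 4.3 + 7.1 = 28.6.
Along x: (1631.0 + 7.1·x) / 28.6 = 55 (existing moment 4.7·51 + 7.4·29 + 1.4·26 + 3.7·142 + 4.3·143 = 1631.0) ⇒ x = (1573.0 − 1631.0) / 7.1 ≈ -8.17.
Along y: (2246.8 + 7.1·y) / 28.6 = 150 (existing moment 4.7·85 + 7.4·159 + 1.4·141 + 3.7·64 + 4.3·55 = 2246.8) ⇒ y = (4290.0 − 2246.8) / 7.1 ≈ 287.77.

(-8, 288)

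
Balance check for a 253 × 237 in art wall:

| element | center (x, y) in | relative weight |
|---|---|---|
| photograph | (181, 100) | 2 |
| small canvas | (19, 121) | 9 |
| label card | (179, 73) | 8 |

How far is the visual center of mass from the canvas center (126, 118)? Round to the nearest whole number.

Σw = 2 + 9 + 8 = 19.
Σw·x = 2·181 + 9·19 + 8·179 = 1965, so x̄ = 1965/19 ≈ 103.42.
Σw·y = 2·100 + 9·121 + 8·73 = 1873, so ȳ = 1873/19 ≈ 98.58.
Offset from (126, 118): Δx ≈ -22.58, Δy ≈ -19.42; distance = √(Δx² + Δy²) ≈ 29.78.

≈ 30 in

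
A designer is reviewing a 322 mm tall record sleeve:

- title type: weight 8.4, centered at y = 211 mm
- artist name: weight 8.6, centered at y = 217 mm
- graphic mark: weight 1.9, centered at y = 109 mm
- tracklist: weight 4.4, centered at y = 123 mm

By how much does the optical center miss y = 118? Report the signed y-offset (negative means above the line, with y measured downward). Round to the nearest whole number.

Weights sum to 8.4 + 8.6 + 1.9 + 4.4 = 23.3.
y: (8.4·211 + 8.6·217 + 1.9·109 + 4.4·123) / 23.3 = 4386.9 / 23.3 ≈ 188.28
Difference: 188.28 − 118 ≈ 70.28.

≈ 70 mm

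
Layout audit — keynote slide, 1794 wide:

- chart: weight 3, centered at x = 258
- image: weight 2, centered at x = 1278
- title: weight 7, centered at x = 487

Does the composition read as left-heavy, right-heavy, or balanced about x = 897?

Σw = 3 + 2 + 7 = 12.
Σw·x = 3·258 + 2·1278 + 7·487 = 6739, so x̄ = 6739/12 ≈ 561.58.
561.6 vs midline 897 → left-heavy.

left-heavy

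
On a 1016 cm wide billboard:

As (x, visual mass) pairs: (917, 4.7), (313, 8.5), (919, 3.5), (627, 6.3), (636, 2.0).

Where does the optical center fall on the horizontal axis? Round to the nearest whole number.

Σw = 4.7 + 8.5 + 3.5 + 6.3 + 2.0 = 25.0.
x: (4.7·917 + 8.5·313 + 3.5·919 + 6.3·627 + 2.0·636) / 25.0 = 15409.0 / 25.0 ≈ 616.36

x ≈ 616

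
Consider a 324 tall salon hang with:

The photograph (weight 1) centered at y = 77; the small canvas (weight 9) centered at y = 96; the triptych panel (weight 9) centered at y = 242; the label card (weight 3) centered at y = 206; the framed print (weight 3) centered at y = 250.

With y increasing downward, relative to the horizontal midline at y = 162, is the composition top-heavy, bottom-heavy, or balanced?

bottom-heavy

Σw = 1 + 9 + 9 + 3 + 3 = 25.
y-moment: 1·77 + 9·96 + 9·242 + 3·206 + 3·250 = 4487; centroid 4487/25 ≈ 179.48.
Since 179.5 is below (larger y than) 162, the composition reads bottom-heavy.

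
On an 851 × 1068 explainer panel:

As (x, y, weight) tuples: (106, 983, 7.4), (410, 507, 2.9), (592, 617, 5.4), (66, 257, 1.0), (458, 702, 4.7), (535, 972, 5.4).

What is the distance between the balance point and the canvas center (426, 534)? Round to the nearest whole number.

Σw = 7.4 + 2.9 + 5.4 + 1.0 + 4.7 + 5.4 = 26.8.
Σw·x = 10277.8; x̄ = 10277.8/26.8 ≈ 383.50.
y: moment 20881.5 / weight 26.8 ≈ 779.16
From (426, 534): dx = -42.50, dy = 245.16, so the distance is √(dx²+dy²) ≈ 248.82.

≈ 249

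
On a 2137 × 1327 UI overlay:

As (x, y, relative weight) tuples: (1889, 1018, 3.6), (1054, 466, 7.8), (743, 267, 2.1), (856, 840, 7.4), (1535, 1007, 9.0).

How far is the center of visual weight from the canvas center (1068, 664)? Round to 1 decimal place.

Σw = 3.6 + 7.8 + 2.1 + 7.4 + 9.0 = 29.9.
x: (3.6·1889 + 7.8·1054 + 2.1·743 + 7.4·856 + 9.0·1535) / 29.9 = 36731.3 / 29.9 ≈ 1228.47
y: (3.6·1018 + 7.8·466 + 2.1·267 + 7.4·840 + 9.0·1007) / 29.9 = 23139.3 / 29.9 ≈ 773.89
Relative to (1068, 664): Δ = (160.47, 109.89); |Δ| = √(160.47² + 109.89²) ≈ 194.49.

≈ 194.5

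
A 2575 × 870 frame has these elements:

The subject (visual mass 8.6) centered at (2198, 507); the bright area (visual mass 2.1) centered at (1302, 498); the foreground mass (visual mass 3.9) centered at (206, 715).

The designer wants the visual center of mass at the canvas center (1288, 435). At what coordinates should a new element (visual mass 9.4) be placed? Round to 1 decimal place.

(901.2, 238.9)

New total weight: (8.6 + 2.1 + 3.9) + 9.4 = 24.0.
x: need Σw·x = 24.0·1288 = 30912.0. Existing = 8.6·2198 + 2.1·1302 + 3.9·206 = 22440.4. Remainder 8471.6 / 9.4 ≈ 901.23.
y: need Σw·y = 24.0·435 = 10440.0. Existing = 8.6·507 + 2.1·498 + 3.9·715 = 8194.5. Remainder 2245.5 / 9.4 ≈ 238.88.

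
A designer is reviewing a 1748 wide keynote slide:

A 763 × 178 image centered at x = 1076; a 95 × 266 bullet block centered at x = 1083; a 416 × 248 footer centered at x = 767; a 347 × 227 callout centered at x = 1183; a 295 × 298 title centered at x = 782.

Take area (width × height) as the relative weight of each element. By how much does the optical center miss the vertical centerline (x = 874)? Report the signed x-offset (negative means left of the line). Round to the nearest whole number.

≈ 88

Taking area as weight: image 763·178 = 135814, bullet block 95·266 = 25270, footer 416·248 = 103168, callout 347·227 = 78769, title 295·298 = 87910. Sum 430931.
x-moment: 135814·1076 + 25270·1083 + 103168·767 + 78769·1183 + 87910·782 = 414562477; centroid 414562477/430931 ≈ 962.02.
Against x = 874, that's 962.02 − 874 = 88.02.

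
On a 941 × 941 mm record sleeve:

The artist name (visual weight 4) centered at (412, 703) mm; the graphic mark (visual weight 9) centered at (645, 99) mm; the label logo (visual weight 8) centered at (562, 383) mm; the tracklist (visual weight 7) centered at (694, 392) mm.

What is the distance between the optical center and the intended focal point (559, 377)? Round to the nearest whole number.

≈ 56 mm

Total weight = 4 + 9 + 8 + 7 = 28.
x: (4·412 + 9·645 + 8·562 + 7·694) / 28 = 16807 / 28 ≈ 600.25
y: (4·703 + 9·99 + 8·383 + 7·392) / 28 = 9511 / 28 ≈ 339.68
Offset from (559, 377): Δx ≈ 41.25, Δy ≈ -37.32; distance = √(Δx² + Δy²) ≈ 55.63.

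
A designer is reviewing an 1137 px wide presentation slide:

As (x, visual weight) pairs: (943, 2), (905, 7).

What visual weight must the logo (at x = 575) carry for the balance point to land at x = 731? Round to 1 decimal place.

w ≈ 10.5

Known weights sum to 2 + 7 = 9; their moment is 2·943 + 7·905 = 8221.
For the centroid to hit 731: (8221 + w·575) / (9 + w) = 731.
So w = (731·9 − 8221)/(575 − 731) = -1642/-156 ≈ 10.53.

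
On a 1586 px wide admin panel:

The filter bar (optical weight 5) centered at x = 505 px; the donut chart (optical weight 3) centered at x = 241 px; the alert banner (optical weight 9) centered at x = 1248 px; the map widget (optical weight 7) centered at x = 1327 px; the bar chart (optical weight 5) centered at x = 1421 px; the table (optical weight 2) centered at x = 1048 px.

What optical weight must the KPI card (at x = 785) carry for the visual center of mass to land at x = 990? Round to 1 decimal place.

Fixed elements: Σw = 5 + 3 + 9 + 7 + 5 + 2 = 31, Σw·x = 5·505 + 3·241 + 9·1248 + 7·1327 + 5·1421 + 2·1048 = 32970.
Balance at x = 990 requires (32970 + w·785) / (31 + w) = 990.
Solving: w = (990·31 − 32970) / (785 − 990) = -2280 / -205 ≈ 11.12.

w ≈ 11.1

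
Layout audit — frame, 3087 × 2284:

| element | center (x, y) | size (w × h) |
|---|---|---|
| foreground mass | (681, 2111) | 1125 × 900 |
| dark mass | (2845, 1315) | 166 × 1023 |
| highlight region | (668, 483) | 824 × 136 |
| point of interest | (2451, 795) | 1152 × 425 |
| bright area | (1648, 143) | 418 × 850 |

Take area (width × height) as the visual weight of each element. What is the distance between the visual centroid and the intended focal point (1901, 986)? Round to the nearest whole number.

≈ 596

Areas → weights: foreground mass 1125·900 = 1012500, dark mass 166·1023 = 169818, highlight region 824·136 = 112064, point of interest 1152·425 = 489600, bright area 418·850 = 355300; Σw = 2139282.
x-moment: 1012500·681 + 169818·2845 + 112064·668 + 489600·2451 + 355300·1648 = 3033047462; centroid 3033047462/2139282 ≈ 1417.79.
y-moment: 1012500·2111 + 169818·1315 + 112064·483 + 489600·795 + 355300·143 = 2854864982; centroid 2854864982/2139282 ≈ 1334.50.
From (1901, 986): dx = -483.21, dy = 348.50, so the distance is √(dx²+dy²) ≈ 595.77.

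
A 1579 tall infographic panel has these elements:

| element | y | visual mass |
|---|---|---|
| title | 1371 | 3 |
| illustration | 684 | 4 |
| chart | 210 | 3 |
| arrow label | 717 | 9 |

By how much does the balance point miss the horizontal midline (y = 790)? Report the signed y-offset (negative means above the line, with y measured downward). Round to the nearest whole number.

≈ -57

Σw = 3 + 4 + 3 + 9 = 19.
y: (3·1371 + 4·684 + 3·210 + 9·717) / 19 = 13932 / 19 ≈ 733.26
Difference: 733.26 − 790 ≈ -56.74.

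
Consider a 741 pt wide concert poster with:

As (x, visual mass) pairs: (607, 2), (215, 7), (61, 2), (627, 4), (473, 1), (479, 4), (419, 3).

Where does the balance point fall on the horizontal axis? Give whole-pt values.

Total weight = 2 + 7 + 2 + 4 + 1 + 4 + 3 = 23.
Σw·x = 8995; x̄ = 8995/23 ≈ 391.09.

x ≈ 391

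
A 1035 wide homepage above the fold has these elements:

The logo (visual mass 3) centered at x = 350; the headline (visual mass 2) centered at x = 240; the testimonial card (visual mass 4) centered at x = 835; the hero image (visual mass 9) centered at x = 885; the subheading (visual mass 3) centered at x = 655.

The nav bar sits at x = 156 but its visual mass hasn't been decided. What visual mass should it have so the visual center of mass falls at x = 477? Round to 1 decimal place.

w ≈ 14.9

Known weights sum to 3 + 2 + 4 + 9 + 3 = 21; their moment is 3·350 + 2·240 + 4·835 + 9·885 + 3·655 = 14800.
Balance at x = 477 requires (14800 + w·156) / (21 + w) = 477.
So w = (477·21 − 14800)/(156 − 477) = -4783/-321 ≈ 14.90.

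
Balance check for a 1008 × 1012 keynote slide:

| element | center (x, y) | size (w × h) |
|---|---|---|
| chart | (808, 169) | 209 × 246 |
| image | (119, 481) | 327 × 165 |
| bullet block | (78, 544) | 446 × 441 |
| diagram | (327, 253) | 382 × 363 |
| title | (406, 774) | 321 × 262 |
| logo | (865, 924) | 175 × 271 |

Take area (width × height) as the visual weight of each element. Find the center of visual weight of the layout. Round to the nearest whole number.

(321, 499)

Taking area as weight: chart 209·246 = 51414, image 327·165 = 53955, bullet block 446·441 = 196686, diagram 382·363 = 138666, title 321·262 = 84102, logo 175·271 = 47425. Sum 572248.
x: (51414·808 + 53955·119 + 196686·78 + 138666·327 + 84102·406 + 47425·865) / 572248 = 183816484 / 572248 ≈ 321.22
y: (51414·169 + 53955·481 + 196686·544 + 138666·253 + 84102·774 + 47425·924) / 572248 = 285636651 / 572248 ≈ 499.15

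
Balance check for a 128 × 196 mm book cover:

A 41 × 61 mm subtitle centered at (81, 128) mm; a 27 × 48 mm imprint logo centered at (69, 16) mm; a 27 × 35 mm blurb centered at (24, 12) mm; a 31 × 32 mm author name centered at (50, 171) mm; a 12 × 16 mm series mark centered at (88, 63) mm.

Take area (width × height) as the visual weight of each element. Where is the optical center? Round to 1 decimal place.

Areas: subtitle 41·61 = 2501, imprint logo 27·48 = 1296, blurb 27·35 = 945, author name 31·32 = 992, series mark 12·16 = 192. Total weight = 5926.
x: (2501·81 + 1296·69 + 945·24 + 992·50 + 192·88) / 5926 = 381181 / 5926 ≈ 64.32
y: (2501·128 + 1296·16 + 945·12 + 992·171 + 192·63) / 5926 = 533932 / 5926 ≈ 90.10

(64.3, 90.1)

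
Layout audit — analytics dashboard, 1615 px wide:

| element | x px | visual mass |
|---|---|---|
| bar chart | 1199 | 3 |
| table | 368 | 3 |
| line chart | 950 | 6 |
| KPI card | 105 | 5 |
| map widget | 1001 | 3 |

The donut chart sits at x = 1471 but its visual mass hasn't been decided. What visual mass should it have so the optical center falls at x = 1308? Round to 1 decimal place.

w ≈ 75.0

Existing Σw = 20 (3 + 3 + 6 + 5 + 3); existing moment 3·1199 + 3·368 + 6·950 + 5·105 + 3·1001 = 13929.
For the centroid to hit 1308: (13929 + w·1471) / (20 + w) = 1308.
Solving: w = (1308·20 − 13929) / (1471 − 1308) = 12231 / 163 ≈ 75.04.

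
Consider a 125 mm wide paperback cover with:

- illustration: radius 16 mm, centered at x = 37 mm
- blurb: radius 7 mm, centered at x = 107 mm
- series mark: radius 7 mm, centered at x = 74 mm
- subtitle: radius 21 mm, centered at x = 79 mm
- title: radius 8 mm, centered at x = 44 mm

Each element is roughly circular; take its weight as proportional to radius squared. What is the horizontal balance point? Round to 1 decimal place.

Weights ∝ r²: illustration 16² = 256, blurb 7² = 49, series mark 7² = 49, subtitle 21² = 441, title 8² = 64; Σw = 859.
x-moment: 256·37 + 49·107 + 49·74 + 441·79 + 64·44 = 55996; centroid 55996/859 ≈ 65.19.

x ≈ 65.2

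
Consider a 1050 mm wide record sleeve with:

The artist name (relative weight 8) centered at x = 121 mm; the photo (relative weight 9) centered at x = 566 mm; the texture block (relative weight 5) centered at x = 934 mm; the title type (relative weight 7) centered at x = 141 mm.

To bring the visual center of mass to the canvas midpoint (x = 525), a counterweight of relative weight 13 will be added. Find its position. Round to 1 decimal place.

With the counterweight, Σw becomes 8 + 9 + 5 + 7 + 13 = 42.
Along x: (11719 + 13·x) / 42 = 525 (existing moment 8·121 + 9·566 + 5·934 + 7·141 = 11719) ⇒ x = (22050 − 11719) / 13 ≈ 794.69.

x ≈ 794.7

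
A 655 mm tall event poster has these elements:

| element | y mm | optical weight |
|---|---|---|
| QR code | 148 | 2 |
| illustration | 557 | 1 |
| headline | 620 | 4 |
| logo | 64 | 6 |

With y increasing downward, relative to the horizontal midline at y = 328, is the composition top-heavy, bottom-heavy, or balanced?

Σw = 2 + 1 + 4 + 6 = 13.
y-moment: 2·148 + 1·557 + 4·620 + 6·64 = 3717; centroid 3717/13 ≈ 285.92.
Since 285.9 is above (smaller y than) 328, the composition reads top-heavy.

top-heavy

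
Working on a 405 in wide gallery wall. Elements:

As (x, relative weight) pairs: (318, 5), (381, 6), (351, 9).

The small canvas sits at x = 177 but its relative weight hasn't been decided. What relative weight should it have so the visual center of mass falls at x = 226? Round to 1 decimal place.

w ≈ 51.3

Existing Σw = 20 (5 + 6 + 9); existing moment 5·318 + 6·381 + 9·351 = 7035.
For the centroid to hit 226: (7035 + w·177) / (20 + w) = 226.
Rearranging, w·(177 − 226) = 226·20 − 7035 = -2515, so w ≈ -2515/-49 = 51.33.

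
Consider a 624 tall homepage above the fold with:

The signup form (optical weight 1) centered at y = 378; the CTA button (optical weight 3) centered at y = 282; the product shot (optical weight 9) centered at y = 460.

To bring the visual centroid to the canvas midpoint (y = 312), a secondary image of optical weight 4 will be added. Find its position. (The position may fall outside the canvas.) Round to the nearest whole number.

y ≈ -15

After adding the secondary image, total weight = 1 + 3 + 9 + 4 = 17.
y: need Σw·y = 17·312 = 5304. Existing = 1·378 + 3·282 + 9·460 = 5364. Remainder -60 / 4 ≈ -15.00.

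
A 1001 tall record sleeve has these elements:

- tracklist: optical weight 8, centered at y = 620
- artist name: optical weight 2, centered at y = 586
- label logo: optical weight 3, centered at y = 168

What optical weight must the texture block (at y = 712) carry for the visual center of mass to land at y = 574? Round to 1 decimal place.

w ≈ 6.0

Existing Σw = 13 (8 + 2 + 3); existing moment 8·620 + 2·586 + 3·168 = 6636.
Balance at y = 574 requires (6636 + w·712) / (13 + w) = 574.
So w = (574·13 − 6636)/(712 − 574) = 826/138 ≈ 5.99.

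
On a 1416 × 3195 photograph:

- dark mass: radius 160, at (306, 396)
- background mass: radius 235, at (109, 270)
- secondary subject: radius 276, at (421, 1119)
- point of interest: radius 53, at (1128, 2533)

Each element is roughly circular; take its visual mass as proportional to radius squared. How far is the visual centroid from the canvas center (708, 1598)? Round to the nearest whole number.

≈ 952

Weights ∝ r²: dark mass 160² = 25600, background mass 235² = 55225, secondary subject 276² = 76176, point of interest 53² = 2809; Σw = 159810.
x-moment: 25600·306 + 55225·109 + 76176·421 + 2809·1128 = 49091773; centroid 49091773/159810 ≈ 307.19.
y-moment: 25600·396 + 55225·270 + 76176·1119 + 2809·2533 = 117404491; centroid 117404491/159810 ≈ 734.65.
From (708, 1598): dx = -400.81, dy = -863.35, so the distance is √(dx²+dy²) ≈ 951.85.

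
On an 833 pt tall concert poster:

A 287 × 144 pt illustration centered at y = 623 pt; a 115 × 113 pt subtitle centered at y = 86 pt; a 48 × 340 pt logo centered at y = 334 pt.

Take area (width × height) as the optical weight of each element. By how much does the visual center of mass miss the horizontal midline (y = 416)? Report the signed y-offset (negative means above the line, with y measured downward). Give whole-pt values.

≈ 41 pt

Areas → weights: illustration 287·144 = 41328, subtitle 115·113 = 12995, logo 48·340 = 16320; Σw = 70643.
y-moment: 41328·623 + 12995·86 + 16320·334 = 32315794; centroid 32315794/70643 ≈ 457.45.
Difference: 457.45 − 416 ≈ 41.45.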